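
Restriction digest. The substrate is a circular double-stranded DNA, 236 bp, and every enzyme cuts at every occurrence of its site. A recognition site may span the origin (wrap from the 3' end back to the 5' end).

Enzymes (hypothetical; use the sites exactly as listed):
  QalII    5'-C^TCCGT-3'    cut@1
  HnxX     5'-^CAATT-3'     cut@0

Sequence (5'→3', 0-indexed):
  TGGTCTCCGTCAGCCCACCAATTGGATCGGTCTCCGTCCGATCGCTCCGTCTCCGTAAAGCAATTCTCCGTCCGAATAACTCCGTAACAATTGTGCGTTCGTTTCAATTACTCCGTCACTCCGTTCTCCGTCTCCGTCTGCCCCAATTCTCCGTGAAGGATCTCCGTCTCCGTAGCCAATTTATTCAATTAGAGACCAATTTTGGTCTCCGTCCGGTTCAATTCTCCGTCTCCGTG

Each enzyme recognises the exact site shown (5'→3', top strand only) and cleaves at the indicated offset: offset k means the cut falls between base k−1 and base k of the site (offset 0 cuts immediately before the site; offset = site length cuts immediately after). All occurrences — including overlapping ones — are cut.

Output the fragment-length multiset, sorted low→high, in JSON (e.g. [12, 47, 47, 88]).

[6,6,6,6,6,6,6,7,7,7,8,8,9,9,11,11,11,11,11,13,13,13,14,14,17]

Scan for sites:
  QalII CTCCGT/1: at [4, 31, 44, 50, 65, 79, 110, 118, 125, 131, 148, 161, 167, 206, 223, 229] ⇒ [5, 32, 45, 51, 66, 80, 111, 119, 126, 132, 149, 162, 168, 207, 224, 230]
  HnxX CAATT/0: at [18, 60, 87, 104, 143, 176, 185, 196, 218] ⇒ [18, 60, 87, 104, 143, 176, 185, 196, 218]

Pooled cuts: [5, 18, 32, 45, 51, 60, 66, 80, 87, 104, 111, 119, 126, 132, 143, 149, 162, 168, 176, 185, 196, 207, 218, 224, 230]

Fragment lengths:
  5→18: 13 bp
  18→32: 14 bp
  32→45: 13 bp
  45→51: 6 bp
  51→60: 9 bp
  60→66: 6 bp
  66→80: 14 bp
  80→87: 7 bp
  87→104: 17 bp
  104→111: 7 bp
  111→119: 8 bp
  119→126: 7 bp
  126→132: 6 bp
  132→143: 11 bp
  143→149: 6 bp
  149→162: 13 bp
  162→168: 6 bp
  168→176: 8 bp
  176→185: 9 bp
  185→196: 11 bp
  196→207: 11 bp
  207→218: 11 bp
  218→224: 6 bp
  224→230: 6 bp
  230→5 (wrap): 236-230+5 = 11 bp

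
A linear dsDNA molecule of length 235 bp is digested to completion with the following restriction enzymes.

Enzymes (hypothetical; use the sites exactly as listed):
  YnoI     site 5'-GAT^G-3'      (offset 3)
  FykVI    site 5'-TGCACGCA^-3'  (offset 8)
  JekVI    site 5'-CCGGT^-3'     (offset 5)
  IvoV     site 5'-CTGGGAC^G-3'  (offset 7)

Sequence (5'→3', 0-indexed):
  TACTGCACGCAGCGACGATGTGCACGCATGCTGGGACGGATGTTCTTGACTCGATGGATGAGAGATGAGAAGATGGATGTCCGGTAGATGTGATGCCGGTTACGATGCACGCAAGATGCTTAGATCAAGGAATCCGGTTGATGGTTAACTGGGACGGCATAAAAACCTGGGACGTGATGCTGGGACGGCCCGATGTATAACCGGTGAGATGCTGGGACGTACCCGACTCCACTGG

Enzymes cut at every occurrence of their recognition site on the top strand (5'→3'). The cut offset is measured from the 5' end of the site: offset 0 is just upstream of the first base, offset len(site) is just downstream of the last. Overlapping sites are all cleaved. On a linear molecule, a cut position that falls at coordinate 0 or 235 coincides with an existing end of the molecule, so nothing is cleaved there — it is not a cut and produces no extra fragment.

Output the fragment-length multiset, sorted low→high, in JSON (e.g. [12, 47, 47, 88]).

[4,4,4,4,4,4,5,5,5,6,6,7,7,7,8,8,8,8,8,9,9,11,11,13,14,17,18,21]

Per-enzyme occurrences:
  YnoI GATG/3: at [16, 38, 52, 56, 63, 71, 75, 86, 91, 103, 114, 139, 175, 191, 207] ⇒ [19, 41, 55, 59, 66, 74, 78, 89, 94, 106, 117, 142, 178, 194, 210]
  FykVI TGCACGCA/8: at [3, 20, 105] ⇒ [11, 28, 113]
  JekVI CCGGT/5: at [80, 95, 133, 200] ⇒ [85, 100, 138, 205]
  IvoV CTGGGACG/7: at [30, 148, 166, 179, 211] ⇒ [37, 155, 173, 186, 218]

All cut coordinates (distinct, sorted): [11, 19, 28, 37, 41, 55, 59, 66, 74, 78, 85, 89, 94, 100, 106, 113, 117, 138, 142, 155, 173, 178, 186, 194, 205, 210, 218]

Fragment lengths:
  [0,11): 11 bp
  [11,19): 8 bp
  [19,28): 9 bp
  [28,37): 9 bp
  [37,41): 4 bp
  [41,55): 14 bp
  [55,59): 4 bp
  [59,66): 7 bp
  [66,74): 8 bp
  [74,78): 4 bp
  [78,85): 7 bp
  [85,89): 4 bp
  [89,94): 5 bp
  [94,100): 6 bp
  [100,106): 6 bp
  [106,113): 7 bp
  [113,117): 4 bp
  [117,138): 21 bp
  [138,142): 4 bp
  [142,155): 13 bp
  [155,173): 18 bp
  [173,178): 5 bp
  [178,186): 8 bp
  [186,194): 8 bp
  [194,205): 11 bp
  [205,210): 5 bp
  [210,218): 8 bp
  [218,235): 17 bp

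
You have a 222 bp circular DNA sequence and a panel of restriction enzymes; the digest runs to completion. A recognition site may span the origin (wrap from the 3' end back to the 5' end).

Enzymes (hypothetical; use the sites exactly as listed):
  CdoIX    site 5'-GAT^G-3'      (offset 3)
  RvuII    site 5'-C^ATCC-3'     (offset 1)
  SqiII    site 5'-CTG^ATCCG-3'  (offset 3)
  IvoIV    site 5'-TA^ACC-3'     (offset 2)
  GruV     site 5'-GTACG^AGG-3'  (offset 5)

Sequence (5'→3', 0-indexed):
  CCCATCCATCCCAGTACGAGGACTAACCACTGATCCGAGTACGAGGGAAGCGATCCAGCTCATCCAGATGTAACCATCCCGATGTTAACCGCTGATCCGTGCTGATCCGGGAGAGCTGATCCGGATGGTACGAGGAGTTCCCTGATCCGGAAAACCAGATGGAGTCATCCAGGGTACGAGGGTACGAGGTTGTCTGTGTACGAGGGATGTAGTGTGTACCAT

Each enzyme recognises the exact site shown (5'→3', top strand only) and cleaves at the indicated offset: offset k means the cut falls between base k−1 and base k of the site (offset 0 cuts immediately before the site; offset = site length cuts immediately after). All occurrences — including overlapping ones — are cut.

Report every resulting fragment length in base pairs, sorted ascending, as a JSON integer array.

Site scan:
  CdoIX (GATG, off=3): starts [66, 80, 123, 157, 205] → cuts [69, 83, 126, 160, 208]
  RvuII (CATCC, off=1): starts [2, 6, 60, 74, 165, 219] → cuts [3, 7, 61, 75, 166, 220]
  SqiII (CTGATCCG, off=3): starts [29, 91, 101, 115, 141] → cuts [32, 94, 104, 118, 144]
  IvoIV (TAACC, off=2): starts [23, 70, 85] → cuts [25, 72, 87]
  GruV (GTACGAGG, off=5): starts [13, 38, 127, 173, 181, 197] → cuts [18, 43, 132, 178, 186, 202]

Pooled cuts: [3, 7, 18, 25, 32, 43, 61, 69, 72, 75, 83, 87, 94, 104, 118, 126, 132, 144, 160, 166, 178, 186, 202, 208, 220]

Fragments:
  3→7: 4 bp
  7→18: 11 bp
  18→25: 7 bp
  25→32: 7 bp
  32→43: 11 bp
  43→61: 18 bp
  61→69: 8 bp
  69→72: 3 bp
  72→75: 3 bp
  75→83: 8 bp
  83→87: 4 bp
  87→94: 7 bp
  94→104: 10 bp
  104→118: 14 bp
  118→126: 8 bp
  126→132: 6 bp
  132→144: 12 bp
  144→160: 16 bp
  160→166: 6 bp
  166→178: 12 bp
  178→186: 8 bp
  186→202: 16 bp
  202→208: 6 bp
  208→220: 12 bp
  220→3 (wrap): 222-220+3 = 5 bp

[3,3,4,4,5,6,6,6,7,7,7,8,8,8,8,10,11,11,12,12,12,14,16,16,18]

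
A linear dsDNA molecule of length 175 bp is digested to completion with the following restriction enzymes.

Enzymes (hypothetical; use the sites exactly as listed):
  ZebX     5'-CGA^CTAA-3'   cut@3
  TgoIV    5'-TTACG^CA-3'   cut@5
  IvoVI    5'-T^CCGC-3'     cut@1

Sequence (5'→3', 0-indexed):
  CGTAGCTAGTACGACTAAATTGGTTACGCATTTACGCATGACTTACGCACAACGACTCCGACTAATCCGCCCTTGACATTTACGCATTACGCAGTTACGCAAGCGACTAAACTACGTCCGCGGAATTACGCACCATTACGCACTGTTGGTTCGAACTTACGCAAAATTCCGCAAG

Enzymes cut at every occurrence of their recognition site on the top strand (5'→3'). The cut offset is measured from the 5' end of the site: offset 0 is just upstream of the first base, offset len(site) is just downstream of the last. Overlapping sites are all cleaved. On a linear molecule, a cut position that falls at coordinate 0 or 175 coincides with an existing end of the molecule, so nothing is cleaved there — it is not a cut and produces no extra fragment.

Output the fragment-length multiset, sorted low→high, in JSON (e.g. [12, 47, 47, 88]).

[5,7,7,7,7,8,8,10,11,11,13,14,14,14,18,21]

Site scan:
  ZebX CGACTAA/3: at [11, 58, 103] ⇒ [14, 61, 106]
  TgoIV TTACGCA/5: at [23, 31, 42, 79, 86, 94, 125, 135, 156] ⇒ [28, 36, 47, 84, 91, 99, 130, 140, 161]
  IvoVI TCCGC/1: at [65, 116, 167] ⇒ [66, 117, 168]

Pooled cuts: [14, 28, 36, 47, 61, 66, 84, 91, 99, 106, 117, 130, 140, 161, 168]

Fragments:
  [0,14): 14 bp
  [14,28): 14 bp
  [28,36): 8 bp
  [36,47): 11 bp
  [47,61): 14 bp
  [61,66): 5 bp
  [66,84): 18 bp
  [84,91): 7 bp
  [91,99): 8 bp
  [99,106): 7 bp
  [106,117): 11 bp
  [117,130): 13 bp
  [130,140): 10 bp
  [140,161): 21 bp
  [161,168): 7 bp
  [168,175): 7 bp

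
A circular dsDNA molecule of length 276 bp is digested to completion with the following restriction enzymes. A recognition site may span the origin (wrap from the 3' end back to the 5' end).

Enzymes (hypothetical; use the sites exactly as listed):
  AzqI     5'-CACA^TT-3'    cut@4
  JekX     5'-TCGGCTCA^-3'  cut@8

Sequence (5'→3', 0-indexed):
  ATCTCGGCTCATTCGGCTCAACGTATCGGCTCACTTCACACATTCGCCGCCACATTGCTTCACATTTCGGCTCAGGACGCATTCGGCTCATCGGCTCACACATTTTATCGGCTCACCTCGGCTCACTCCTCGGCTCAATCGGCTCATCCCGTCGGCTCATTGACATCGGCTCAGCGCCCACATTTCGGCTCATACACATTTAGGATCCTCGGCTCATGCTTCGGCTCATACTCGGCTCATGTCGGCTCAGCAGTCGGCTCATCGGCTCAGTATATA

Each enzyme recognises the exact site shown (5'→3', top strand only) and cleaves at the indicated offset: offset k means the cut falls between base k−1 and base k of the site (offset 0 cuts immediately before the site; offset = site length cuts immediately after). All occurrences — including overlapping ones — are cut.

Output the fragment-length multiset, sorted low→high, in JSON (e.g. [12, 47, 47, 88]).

[4,6,8,8,9,9,9,9,10,10,10,10,10,11,12,12,12,12,13,13,13,14,16,18,18]

Scan for sites:
  AzqI CACATT/4: at [38, 50, 60, 98, 178, 194] ⇒ [42, 54, 64, 102, 182, 198]
  JekX TCGGCTCA/8: at [3, 12, 25, 66, 82, 90, 107, 117, 129, 138, 151, 165, 184, 208, 220, 231, 241, 253, 261] ⇒ [11, 20, 33, 74, 90, 98, 115, 125, 137, 146, 159, 173, 192, 216, 228, 239, 249, 261, 269]

All cut coordinates (distinct, sorted): [11, 20, 33, 42, 54, 64, 74, 90, 98, 102, 115, 125, 137, 146, 159, 173, 182, 192, 198, 216, 228, 239, 249, 261, 269]

Fragment lengths:
  11→20: 9 bp
  20→33: 13 bp
  33→42: 9 bp
  42→54: 12 bp
  54→64: 10 bp
  64→74: 10 bp
  74→90: 16 bp
  90→98: 8 bp
  98→102: 4 bp
  102→115: 13 bp
  115→125: 10 bp
  125→137: 12 bp
  137→146: 9 bp
  146→159: 13 bp
  159→173: 14 bp
  173→182: 9 bp
  182→192: 10 bp
  192→198: 6 bp
  198→216: 18 bp
  216→228: 12 bp
  228→239: 11 bp
  239→249: 10 bp
  249→261: 12 bp
  261→269: 8 bp
  269→11 (wrap): 276-269+11 = 18 bp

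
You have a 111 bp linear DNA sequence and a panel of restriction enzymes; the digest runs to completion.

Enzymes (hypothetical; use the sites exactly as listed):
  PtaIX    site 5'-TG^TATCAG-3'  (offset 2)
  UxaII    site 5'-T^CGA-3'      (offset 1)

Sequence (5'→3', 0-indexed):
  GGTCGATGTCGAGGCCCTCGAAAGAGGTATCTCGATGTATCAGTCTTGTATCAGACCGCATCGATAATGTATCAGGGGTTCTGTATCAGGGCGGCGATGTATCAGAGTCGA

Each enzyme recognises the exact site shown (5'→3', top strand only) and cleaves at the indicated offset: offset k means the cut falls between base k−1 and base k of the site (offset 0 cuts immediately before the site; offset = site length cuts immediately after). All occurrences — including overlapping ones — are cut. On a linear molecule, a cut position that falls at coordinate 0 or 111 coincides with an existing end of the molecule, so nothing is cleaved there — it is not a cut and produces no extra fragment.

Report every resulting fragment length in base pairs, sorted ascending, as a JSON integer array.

Per-enzyme occurrences:
  PtaIX (TGTATCAG, off=2): starts [35, 46, 67, 81, 97] → cuts [37, 48, 69, 83, 99]
  UxaII (TCGA, off=1): starts [2, 8, 17, 31, 60, 107] → cuts [3, 9, 18, 32, 61, 108]

All cut coordinates (distinct, sorted): [3, 9, 18, 32, 37, 48, 61, 69, 83, 99, 108]

Fragment lengths:
  [0,3): 3 bp
  [3,9): 6 bp
  [9,18): 9 bp
  [18,32): 14 bp
  [32,37): 5 bp
  [37,48): 11 bp
  [48,61): 13 bp
  [61,69): 8 bp
  [69,83): 14 bp
  [83,99): 16 bp
  [99,108): 9 bp
  [108,111): 3 bp

[3,3,5,6,8,9,9,11,13,14,14,16]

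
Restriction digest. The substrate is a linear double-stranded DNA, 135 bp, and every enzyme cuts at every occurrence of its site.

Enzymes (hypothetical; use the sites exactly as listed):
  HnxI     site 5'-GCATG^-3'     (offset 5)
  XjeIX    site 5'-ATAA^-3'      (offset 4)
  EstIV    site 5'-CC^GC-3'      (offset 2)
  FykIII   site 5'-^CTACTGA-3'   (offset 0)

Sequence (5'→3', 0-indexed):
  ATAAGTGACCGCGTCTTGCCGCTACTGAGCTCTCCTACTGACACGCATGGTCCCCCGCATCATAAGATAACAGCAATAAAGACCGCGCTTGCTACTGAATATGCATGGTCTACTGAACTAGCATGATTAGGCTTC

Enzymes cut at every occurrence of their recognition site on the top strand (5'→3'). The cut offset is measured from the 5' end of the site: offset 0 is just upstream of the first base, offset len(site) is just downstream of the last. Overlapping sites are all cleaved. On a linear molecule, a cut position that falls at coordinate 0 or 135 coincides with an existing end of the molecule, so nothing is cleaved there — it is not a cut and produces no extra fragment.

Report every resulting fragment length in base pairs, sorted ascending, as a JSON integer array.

[1,2,4,5,5,6,7,7,9,9,10,10,13,15,16,16]

Site scan:
  HnxI (GCATG, off=5): starts [44, 102, 120] → cuts [49, 107, 125]
  XjeIX (ATAA, off=4): starts [0, 61, 66, 75] → cuts [4, 65, 70, 79]
  EstIV (CCGC, off=2): starts [8, 18, 54, 82] → cuts [10, 20, 56, 84]
  FykIII (CTACTGA, off=0): starts [21, 34, 91, 109] → cuts [21, 34, 91, 109]

Pooled cuts: [4, 10, 20, 21, 34, 49, 56, 65, 70, 79, 84, 91, 107, 109, 125]

Fragments:
  [0,4): 4 bp
  [4,10): 6 bp
  [10,20): 10 bp
  [20,21): 1 bp
  [21,34): 13 bp
  [34,49): 15 bp
  [49,56): 7 bp
  [56,65): 9 bp
  [65,70): 5 bp
  [70,79): 9 bp
  [79,84): 5 bp
  [84,91): 7 bp
  [91,107): 16 bp
  [107,109): 2 bp
  [109,125): 16 bp
  [125,135): 10 bp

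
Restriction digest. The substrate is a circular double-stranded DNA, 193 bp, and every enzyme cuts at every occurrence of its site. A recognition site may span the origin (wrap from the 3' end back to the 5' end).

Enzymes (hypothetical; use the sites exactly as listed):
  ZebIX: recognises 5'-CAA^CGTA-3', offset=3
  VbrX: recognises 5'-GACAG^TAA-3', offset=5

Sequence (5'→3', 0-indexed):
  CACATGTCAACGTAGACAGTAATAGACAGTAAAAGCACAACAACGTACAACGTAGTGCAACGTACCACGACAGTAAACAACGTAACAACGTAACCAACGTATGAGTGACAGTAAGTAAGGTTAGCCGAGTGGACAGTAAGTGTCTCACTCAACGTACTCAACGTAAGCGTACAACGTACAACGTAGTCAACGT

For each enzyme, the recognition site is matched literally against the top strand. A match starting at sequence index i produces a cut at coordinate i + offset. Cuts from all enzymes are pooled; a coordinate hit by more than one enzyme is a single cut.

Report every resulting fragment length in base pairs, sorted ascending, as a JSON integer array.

Scan for sites:
  ZebIX CAACGTA/3: at [7, 40, 47, 57, 77, 85, 94, 149, 158, 171, 178] ⇒ [10, 43, 50, 60, 80, 88, 97, 152, 161, 174, 181]
  VbrX GACAGTAA/5: at [14, 24, 68, 106, 131] ⇒ [19, 29, 73, 111, 136]

All cut coordinates (distinct, sorted): [10, 19, 29, 43, 50, 60, 73, 80, 88, 97, 111, 136, 152, 161, 174, 181]

Fragment lengths:
  10→19: 9 bp
  19→29: 10 bp
  29→43: 14 bp
  43→50: 7 bp
  50→60: 10 bp
  60→73: 13 bp
  73→80: 7 bp
  80→88: 8 bp
  88→97: 9 bp
  97→111: 14 bp
  111→136: 25 bp
  136→152: 16 bp
  152→161: 9 bp
  161→174: 13 bp
  174→181: 7 bp
  181→10 (wrap): 193-181+10 = 22 bp

[7,7,7,8,9,9,9,10,10,13,13,14,14,16,22,25]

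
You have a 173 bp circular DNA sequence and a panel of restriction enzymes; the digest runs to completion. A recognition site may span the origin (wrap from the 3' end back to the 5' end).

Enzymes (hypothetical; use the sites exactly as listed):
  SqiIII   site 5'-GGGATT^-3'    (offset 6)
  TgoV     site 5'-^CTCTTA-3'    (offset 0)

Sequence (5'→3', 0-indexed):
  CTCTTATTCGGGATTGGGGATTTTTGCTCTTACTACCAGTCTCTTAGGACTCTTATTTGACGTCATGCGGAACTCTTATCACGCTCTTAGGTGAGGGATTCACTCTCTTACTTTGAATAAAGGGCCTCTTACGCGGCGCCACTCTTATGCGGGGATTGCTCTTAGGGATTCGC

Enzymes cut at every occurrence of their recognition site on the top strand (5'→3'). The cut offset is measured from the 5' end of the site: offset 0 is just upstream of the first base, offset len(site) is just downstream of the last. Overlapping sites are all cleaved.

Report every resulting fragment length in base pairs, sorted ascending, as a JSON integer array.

[1,3,4,4,7,9,11,12,14,15,16,16,17,21,23]

Site scan:
  SqiIII (GGGATT, off=6): starts [9, 16, 94, 151, 164] → cuts [15, 22, 100, 157, 170]
  TgoV (CTCTTA, off=0): starts [0, 26, 40, 49, 72, 83, 104, 125, 141, 158] → cuts [0, 26, 40, 49, 72, 83, 104, 125, 141, 158]

Pooled cuts: [0, 15, 22, 26, 40, 49, 72, 83, 100, 104, 125, 141, 157, 158, 170]

Fragments:
  0→15: 15 bp
  15→22: 7 bp
  22→26: 4 bp
  26→40: 14 bp
  40→49: 9 bp
  49→72: 23 bp
  72→83: 11 bp
  83→100: 17 bp
  100→104: 4 bp
  104→125: 21 bp
  125→141: 16 bp
  141→157: 16 bp
  157→158: 1 bp
  158→170: 12 bp
  170→0 (wrap): 173-170+0 = 3 bp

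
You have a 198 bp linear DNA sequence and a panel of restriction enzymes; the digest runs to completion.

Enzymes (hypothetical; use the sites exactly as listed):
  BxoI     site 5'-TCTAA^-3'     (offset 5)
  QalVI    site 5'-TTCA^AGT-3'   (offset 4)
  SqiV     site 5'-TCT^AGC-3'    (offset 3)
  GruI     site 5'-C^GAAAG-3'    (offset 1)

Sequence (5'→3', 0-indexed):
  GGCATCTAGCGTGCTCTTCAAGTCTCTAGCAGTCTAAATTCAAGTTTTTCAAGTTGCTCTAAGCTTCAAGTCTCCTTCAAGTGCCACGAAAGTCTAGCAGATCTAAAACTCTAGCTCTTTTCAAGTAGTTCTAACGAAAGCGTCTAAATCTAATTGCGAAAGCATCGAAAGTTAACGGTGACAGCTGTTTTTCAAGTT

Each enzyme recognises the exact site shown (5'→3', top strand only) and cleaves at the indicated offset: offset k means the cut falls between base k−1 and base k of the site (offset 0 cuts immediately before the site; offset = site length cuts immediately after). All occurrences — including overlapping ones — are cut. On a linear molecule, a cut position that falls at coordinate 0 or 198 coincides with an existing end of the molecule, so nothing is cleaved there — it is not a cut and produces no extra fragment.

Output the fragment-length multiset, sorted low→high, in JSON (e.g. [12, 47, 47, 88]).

Per-enzyme occurrences:
  BxoI TCTAA/5: at [32, 57, 101, 129, 142, 148] ⇒ [37, 62, 106, 134, 147, 153]
  QalVI TTCAAGT/4: at [16, 38, 47, 64, 75, 119, 190] ⇒ [20, 42, 51, 68, 79, 123, 194]
  SqiV TCTAGC/3: at [4, 24, 92, 109] ⇒ [7, 27, 95, 112]
  GruI CGAAAG/1: at [86, 134, 156, 165] ⇒ [87, 135, 157, 166]

All cut coordinates (distinct, sorted): [7, 20, 27, 37, 42, 51, 62, 68, 79, 87, 95, 106, 112, 123, 134, 135, 147, 153, 157, 166, 194]

Fragments:
  [0,7): 7 bp
  [7,20): 13 bp
  [20,27): 7 bp
  [27,37): 10 bp
  [37,42): 5 bp
  [42,51): 9 bp
  [51,62): 11 bp
  [62,68): 6 bp
  [68,79): 11 bp
  [79,87): 8 bp
  [87,95): 8 bp
  [95,106): 11 bp
  [106,112): 6 bp
  [112,123): 11 bp
  [123,134): 11 bp
  [134,135): 1 bp
  [135,147): 12 bp
  [147,153): 6 bp
  [153,157): 4 bp
  [157,166): 9 bp
  [166,194): 28 bp
  [194,198): 4 bp

[1,4,4,5,6,6,6,7,7,8,8,9,9,10,11,11,11,11,11,12,13,28]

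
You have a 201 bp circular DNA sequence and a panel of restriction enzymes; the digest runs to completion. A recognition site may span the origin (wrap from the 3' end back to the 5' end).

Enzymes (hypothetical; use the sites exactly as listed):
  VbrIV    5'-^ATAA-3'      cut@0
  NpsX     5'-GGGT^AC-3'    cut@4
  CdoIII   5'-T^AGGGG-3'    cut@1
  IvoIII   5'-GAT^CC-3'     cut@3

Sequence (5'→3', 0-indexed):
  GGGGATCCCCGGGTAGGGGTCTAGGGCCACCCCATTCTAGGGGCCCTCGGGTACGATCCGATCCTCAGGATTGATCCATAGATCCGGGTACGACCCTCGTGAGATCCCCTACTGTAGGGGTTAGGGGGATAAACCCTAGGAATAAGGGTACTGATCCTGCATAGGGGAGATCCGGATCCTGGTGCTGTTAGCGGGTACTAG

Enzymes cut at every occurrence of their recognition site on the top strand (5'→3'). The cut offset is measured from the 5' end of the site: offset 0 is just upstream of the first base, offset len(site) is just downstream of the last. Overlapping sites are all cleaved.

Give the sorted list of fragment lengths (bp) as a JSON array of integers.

Scan for sites:
  VbrIV ATAA/0: at [128, 141] ⇒ [128, 141]
  NpsX GGGTAC/4: at [48, 85, 145, 192] ⇒ [52, 89, 149, 196]
  CdoIII TAGGGG/1: at [13, 37, 114, 121, 161, 198] ⇒ [14, 38, 115, 122, 162, 199]
  IvoIII GATCC/3: at [3, 54, 59, 72, 80, 102, 152, 168, 174] ⇒ [6, 57, 62, 75, 83, 105, 155, 171, 177]

All cut coordinates (distinct, sorted): [6, 14, 38, 52, 57, 62, 75, 83, 89, 105, 115, 122, 128, 141, 149, 155, 162, 171, 177, 196, 199]

Fragment lengths:
  6→14: 8 bp
  14→38: 24 bp
  38→52: 14 bp
  52→57: 5 bp
  57→62: 5 bp
  62→75: 13 bp
  75→83: 8 bp
  83→89: 6 bp
  89→105: 16 bp
  105→115: 10 bp
  115→122: 7 bp
  122→128: 6 bp
  128→141: 13 bp
  141→149: 8 bp
  149→155: 6 bp
  155→162: 7 bp
  162→171: 9 bp
  171→177: 6 bp
  177→196: 19 bp
  196→199: 3 bp
  199→6 (wrap): 201-199+6 = 8 bp

[3,5,5,6,6,6,6,7,7,8,8,8,8,9,10,13,13,14,16,19,24]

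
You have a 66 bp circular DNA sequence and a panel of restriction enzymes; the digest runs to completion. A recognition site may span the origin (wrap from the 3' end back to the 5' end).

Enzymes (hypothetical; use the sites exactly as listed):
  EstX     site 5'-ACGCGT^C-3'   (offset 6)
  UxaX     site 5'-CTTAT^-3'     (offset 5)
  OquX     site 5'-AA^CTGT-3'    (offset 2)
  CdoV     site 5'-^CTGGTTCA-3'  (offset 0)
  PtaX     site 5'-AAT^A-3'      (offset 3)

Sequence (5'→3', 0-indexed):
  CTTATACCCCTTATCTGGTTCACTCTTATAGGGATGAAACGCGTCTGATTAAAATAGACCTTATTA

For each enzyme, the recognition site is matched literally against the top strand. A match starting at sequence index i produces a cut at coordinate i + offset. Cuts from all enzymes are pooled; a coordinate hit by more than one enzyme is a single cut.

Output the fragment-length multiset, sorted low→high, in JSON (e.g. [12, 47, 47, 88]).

[7,9,9,11,15,15]

Site scan:
  EstX (ACGCGTC, off=6): starts [38] → cuts [44]
  UxaX (CTTAT, off=5): starts [0, 9, 24, 59] → cuts [5, 14, 29, 64]
  OquX (AACTGT, off=2): no sites
  CdoV (CTGGTTCA, off=0): starts [14] → cuts [14]
  PtaX (AATA, off=3): starts [52] → cuts [55]

Pooled cuts: [5, 14, 29, 44, 55, 64]

Fragment lengths:
  5→14: 9 bp
  14→29: 15 bp
  29→44: 15 bp
  44→55: 11 bp
  55→64: 9 bp
  64→5 (wrap): 66-64+5 = 7 bp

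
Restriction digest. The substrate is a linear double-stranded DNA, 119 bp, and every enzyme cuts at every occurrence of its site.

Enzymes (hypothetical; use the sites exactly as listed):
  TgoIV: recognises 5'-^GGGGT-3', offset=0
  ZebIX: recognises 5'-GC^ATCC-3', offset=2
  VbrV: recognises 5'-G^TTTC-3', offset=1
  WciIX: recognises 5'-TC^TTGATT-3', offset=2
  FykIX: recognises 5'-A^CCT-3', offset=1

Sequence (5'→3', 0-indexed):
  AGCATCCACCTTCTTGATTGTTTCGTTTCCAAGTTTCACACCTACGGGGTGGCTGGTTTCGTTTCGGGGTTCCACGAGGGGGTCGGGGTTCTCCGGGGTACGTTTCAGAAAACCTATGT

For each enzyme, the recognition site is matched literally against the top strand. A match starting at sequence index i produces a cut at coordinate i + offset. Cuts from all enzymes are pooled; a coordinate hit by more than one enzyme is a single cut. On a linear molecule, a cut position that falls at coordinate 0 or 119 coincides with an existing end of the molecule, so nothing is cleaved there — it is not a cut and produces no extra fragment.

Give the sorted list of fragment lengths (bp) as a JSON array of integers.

[3,4,5,5,5,5,5,6,7,7,7,8,8,10,10,11,13]

Scan for sites:
  TgoIV (GGGGT, off=0): starts [45, 65, 78, 84, 94] → cuts [45, 65, 78, 84, 94]
  ZebIX (GCATCC, off=2): starts [1] → cuts [3]
  VbrV (GTTTC, off=1): starts [19, 24, 32, 55, 60, 101] → cuts [20, 25, 33, 56, 61, 102]
  WciIX (TCTTGATT, off=2): starts [11] → cuts [13]
  FykIX (ACCT, off=1): starts [7, 39, 111] → cuts [8, 40, 112]

All cut coordinates (distinct, sorted): [3, 8, 13, 20, 25, 33, 40, 45, 56, 61, 65, 78, 84, 94, 102, 112]

Fragments:
  [0,3): 3 bp
  [3,8): 5 bp
  [8,13): 5 bp
  [13,20): 7 bp
  [20,25): 5 bp
  [25,33): 8 bp
  [33,40): 7 bp
  [40,45): 5 bp
  [45,56): 11 bp
  [56,61): 5 bp
  [61,65): 4 bp
  [65,78): 13 bp
  [78,84): 6 bp
  [84,94): 10 bp
  [94,102): 8 bp
  [102,112): 10 bp
  [112,119): 7 bp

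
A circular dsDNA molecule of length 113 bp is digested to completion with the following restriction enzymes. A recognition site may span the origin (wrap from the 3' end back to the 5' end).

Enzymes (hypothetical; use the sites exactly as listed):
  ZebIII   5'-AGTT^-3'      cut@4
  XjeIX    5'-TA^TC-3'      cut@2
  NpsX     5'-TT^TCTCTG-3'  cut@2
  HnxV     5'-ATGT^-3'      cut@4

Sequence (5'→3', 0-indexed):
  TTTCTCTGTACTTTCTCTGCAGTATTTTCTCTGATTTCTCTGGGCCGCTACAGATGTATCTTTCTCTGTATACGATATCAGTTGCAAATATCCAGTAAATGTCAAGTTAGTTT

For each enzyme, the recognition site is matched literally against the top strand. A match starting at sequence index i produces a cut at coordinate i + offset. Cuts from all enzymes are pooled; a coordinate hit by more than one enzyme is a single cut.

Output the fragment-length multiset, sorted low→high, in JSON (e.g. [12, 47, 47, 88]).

[1,3,4,4,6,6,7,9,11,12,14,15,21]

Per-enzyme occurrences:
  ZebIII (AGTT, off=4): starts [79, 104, 108] → cuts [83, 108, 112]
  XjeIX (TATC, off=2): starts [56, 75, 88] → cuts [58, 77, 90]
  NpsX (TTTCTCTG, off=2): starts [0, 11, 25, 34, 60] → cuts [2, 13, 27, 36, 62]
  HnxV (ATGT, off=4): starts [53, 98] → cuts [57, 102]

All cut coordinates (distinct, sorted): [2, 13, 27, 36, 57, 58, 62, 77, 83, 90, 102, 108, 112]

Fragments:
  2→13: 11 bp
  13→27: 14 bp
  27→36: 9 bp
  36→57: 21 bp
  57→58: 1 bp
  58→62: 4 bp
  62→77: 15 bp
  77→83: 6 bp
  83→90: 7 bp
  90→102: 12 bp
  102→108: 6 bp
  108→112: 4 bp
  112→2 (wrap): 113-112+2 = 3 bp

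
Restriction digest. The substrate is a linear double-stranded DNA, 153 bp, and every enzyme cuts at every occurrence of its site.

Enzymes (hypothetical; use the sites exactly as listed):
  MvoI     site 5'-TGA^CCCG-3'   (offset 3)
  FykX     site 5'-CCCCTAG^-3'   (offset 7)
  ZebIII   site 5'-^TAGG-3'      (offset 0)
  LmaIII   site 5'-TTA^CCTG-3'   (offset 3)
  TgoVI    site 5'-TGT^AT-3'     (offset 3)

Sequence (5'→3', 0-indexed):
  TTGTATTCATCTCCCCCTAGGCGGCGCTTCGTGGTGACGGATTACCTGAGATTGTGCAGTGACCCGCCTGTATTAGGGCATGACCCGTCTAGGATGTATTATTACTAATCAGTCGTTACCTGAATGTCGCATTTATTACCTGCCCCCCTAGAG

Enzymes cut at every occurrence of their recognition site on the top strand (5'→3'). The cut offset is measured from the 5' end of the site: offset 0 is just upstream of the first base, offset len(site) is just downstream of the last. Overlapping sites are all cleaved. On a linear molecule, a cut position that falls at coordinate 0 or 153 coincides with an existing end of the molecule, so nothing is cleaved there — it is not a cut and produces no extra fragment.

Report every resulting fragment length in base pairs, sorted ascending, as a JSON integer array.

Scan for sites:
  MvoI TGACCCG/3: at [59, 80] ⇒ [62, 83]
  FykX CCCCTAG/7: at [13, 144] ⇒ [20, 151]
  ZebIII TAGG/0: at [17, 73, 89] ⇒ [17, 73, 89]
  LmaIII TTACCTG/3: at [41, 115, 135] ⇒ [44, 118, 138]
  TgoVI TGTAT/3: at [1, 68, 94] ⇒ [4, 71, 97]

All cut coordinates (distinct, sorted): [4, 17, 20, 44, 62, 71, 73, 83, 89, 97, 118, 138, 151]

Fragments:
  [0,4): 4 bp
  [4,17): 13 bp
  [17,20): 3 bp
  [20,44): 24 bp
  [44,62): 18 bp
  [62,71): 9 bp
  [71,73): 2 bp
  [73,83): 10 bp
  [83,89): 6 bp
  [89,97): 8 bp
  [97,118): 21 bp
  [118,138): 20 bp
  [138,151): 13 bp
  [151,153): 2 bp

[2,2,3,4,6,8,9,10,13,13,18,20,21,24]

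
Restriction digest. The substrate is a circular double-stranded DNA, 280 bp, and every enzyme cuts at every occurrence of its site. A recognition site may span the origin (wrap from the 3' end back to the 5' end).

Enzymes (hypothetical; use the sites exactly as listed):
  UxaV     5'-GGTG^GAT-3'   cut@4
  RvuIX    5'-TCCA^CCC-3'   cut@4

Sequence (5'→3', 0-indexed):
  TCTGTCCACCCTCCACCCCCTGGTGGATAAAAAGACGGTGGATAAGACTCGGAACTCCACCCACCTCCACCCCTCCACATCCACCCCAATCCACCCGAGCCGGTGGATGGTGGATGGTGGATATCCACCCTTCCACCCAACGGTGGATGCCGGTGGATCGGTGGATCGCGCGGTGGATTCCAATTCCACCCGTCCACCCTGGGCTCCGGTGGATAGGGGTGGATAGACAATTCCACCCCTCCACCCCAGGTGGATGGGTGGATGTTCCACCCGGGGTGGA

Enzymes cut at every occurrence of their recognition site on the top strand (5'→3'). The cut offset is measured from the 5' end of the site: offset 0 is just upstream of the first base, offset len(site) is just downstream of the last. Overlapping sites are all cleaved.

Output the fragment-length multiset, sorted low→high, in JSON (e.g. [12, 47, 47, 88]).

Site scan:
  UxaV (GGTGGAT, off=4): starts [21, 36, 101, 108, 115, 141, 151, 159, 171, 207, 217, 248, 256, 274] → cuts [25, 40, 105, 112, 119, 145, 155, 163, 175, 211, 221, 252, 260, 278]
  RvuIX (TCCACCC, off=4): starts [4, 11, 55, 65, 79, 89, 123, 131, 184, 192, 231, 239, 265] → cuts [8, 15, 59, 69, 83, 93, 127, 135, 188, 196, 235, 243, 269]

Pooled cuts: [8, 15, 25, 40, 59, 69, 83, 93, 105, 112, 119, 127, 135, 145, 155, 163, 175, 188, 196, 211, 221, 235, 243, 252, 260, 269, 278]

Fragments:
  8→15: 7 bp
  15→25: 10 bp
  25→40: 15 bp
  40→59: 19 bp
  59→69: 10 bp
  69→83: 14 bp
  83→93: 10 bp
  93→105: 12 bp
  105→112: 7 bp
  112→119: 7 bp
  119→127: 8 bp
  127→135: 8 bp
  135→145: 10 bp
  145→155: 10 bp
  155→163: 8 bp
  163→175: 12 bp
  175→188: 13 bp
  188→196: 8 bp
  196→211: 15 bp
  211→221: 10 bp
  221→235: 14 bp
  235→243: 8 bp
  243→252: 9 bp
  252→260: 8 bp
  260→269: 9 bp
  269→278: 9 bp
  278→8 (wrap): 280-278+8 = 10 bp

[7,7,7,8,8,8,8,8,8,9,9,9,10,10,10,10,10,10,10,12,12,13,14,14,15,15,19]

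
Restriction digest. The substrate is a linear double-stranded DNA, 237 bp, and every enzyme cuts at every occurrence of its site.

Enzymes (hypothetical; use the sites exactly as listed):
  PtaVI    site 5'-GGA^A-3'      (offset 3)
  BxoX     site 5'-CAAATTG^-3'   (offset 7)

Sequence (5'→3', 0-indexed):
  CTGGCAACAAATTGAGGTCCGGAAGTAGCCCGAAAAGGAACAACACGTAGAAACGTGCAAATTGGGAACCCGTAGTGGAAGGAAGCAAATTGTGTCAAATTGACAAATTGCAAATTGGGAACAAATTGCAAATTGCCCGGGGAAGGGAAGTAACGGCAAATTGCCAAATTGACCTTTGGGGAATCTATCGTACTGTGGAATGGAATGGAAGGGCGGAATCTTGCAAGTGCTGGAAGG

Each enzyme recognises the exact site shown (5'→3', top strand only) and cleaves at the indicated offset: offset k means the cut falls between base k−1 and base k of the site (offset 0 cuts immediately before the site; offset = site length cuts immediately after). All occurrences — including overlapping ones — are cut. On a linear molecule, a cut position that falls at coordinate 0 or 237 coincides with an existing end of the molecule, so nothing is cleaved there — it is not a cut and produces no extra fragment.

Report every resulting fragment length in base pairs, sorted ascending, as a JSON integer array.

Scan for sites:
  PtaVI (GGAA, off=3): starts [20, 36, 64, 76, 80, 117, 140, 145, 179, 196, 201, 206, 214, 231] → cuts [23, 39, 67, 79, 83, 120, 143, 148, 182, 199, 204, 209, 217, 234]
  BxoX (CAAATTG, off=7): starts [7, 57, 85, 95, 103, 110, 121, 128, 156, 164] → cuts [14, 64, 92, 102, 110, 117, 128, 135, 163, 171]

Pooled cuts: [14, 23, 39, 64, 67, 79, 83, 92, 102, 110, 117, 120, 128, 135, 143, 148, 163, 171, 182, 199, 204, 209, 217, 234]

Fragment lengths:
  [0,14): 14 bp
  [14,23): 9 bp
  [23,39): 16 bp
  [39,64): 25 bp
  [64,67): 3 bp
  [67,79): 12 bp
  [79,83): 4 bp
  [83,92): 9 bp
  [92,102): 10 bp
  [102,110): 8 bp
  [110,117): 7 bp
  [117,120): 3 bp
  [120,128): 8 bp
  [128,135): 7 bp
  [135,143): 8 bp
  [143,148): 5 bp
  [148,163): 15 bp
  [163,171): 8 bp
  [171,182): 11 bp
  [182,199): 17 bp
  [199,204): 5 bp
  [204,209): 5 bp
  [209,217): 8 bp
  [217,234): 17 bp
  [234,237): 3 bp

[3,3,3,4,5,5,5,7,7,8,8,8,8,8,9,9,10,11,12,14,15,16,17,17,25]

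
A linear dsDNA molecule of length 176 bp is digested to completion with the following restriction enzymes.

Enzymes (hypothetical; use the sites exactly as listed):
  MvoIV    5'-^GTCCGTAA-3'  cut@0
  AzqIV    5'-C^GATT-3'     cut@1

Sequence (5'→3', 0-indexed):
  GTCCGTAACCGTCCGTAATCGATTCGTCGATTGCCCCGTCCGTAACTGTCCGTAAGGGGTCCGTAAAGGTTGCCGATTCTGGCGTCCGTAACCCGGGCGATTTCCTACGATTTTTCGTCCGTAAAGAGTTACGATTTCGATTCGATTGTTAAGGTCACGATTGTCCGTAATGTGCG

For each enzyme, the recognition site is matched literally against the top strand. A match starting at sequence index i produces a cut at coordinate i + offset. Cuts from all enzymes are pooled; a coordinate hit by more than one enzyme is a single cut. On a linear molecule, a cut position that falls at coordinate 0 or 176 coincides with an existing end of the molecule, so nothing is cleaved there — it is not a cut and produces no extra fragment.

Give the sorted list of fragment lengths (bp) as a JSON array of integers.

Per-enzyme occurrences:
  MvoIV (GTCCGTAA, off=0): starts [0, 10, 37, 47, 58, 83, 116, 162] → cuts [10, 37, 47, 58, 83, 116, 162] (position 0 is a terminus of the linear molecule — no cut)
  AzqIV (CGATT, off=1): starts [19, 27, 73, 97, 107, 131, 137, 142, 157] → cuts [20, 28, 74, 98, 108, 132, 138, 143, 158]

Pooled cuts: [10, 20, 28, 37, 47, 58, 74, 83, 98, 108, 116, 132, 138, 143, 158, 162]

Fragments:
  [0,10): 10 bp
  [10,20): 10 bp
  [20,28): 8 bp
  [28,37): 9 bp
  [37,47): 10 bp
  [47,58): 11 bp
  [58,74): 16 bp
  [74,83): 9 bp
  [83,98): 15 bp
  [98,108): 10 bp
  [108,116): 8 bp
  [116,132): 16 bp
  [132,138): 6 bp
  [138,143): 5 bp
  [143,158): 15 bp
  [158,162): 4 bp
  [162,176): 14 bp

[4,5,6,8,8,9,9,10,10,10,10,11,14,15,15,16,16]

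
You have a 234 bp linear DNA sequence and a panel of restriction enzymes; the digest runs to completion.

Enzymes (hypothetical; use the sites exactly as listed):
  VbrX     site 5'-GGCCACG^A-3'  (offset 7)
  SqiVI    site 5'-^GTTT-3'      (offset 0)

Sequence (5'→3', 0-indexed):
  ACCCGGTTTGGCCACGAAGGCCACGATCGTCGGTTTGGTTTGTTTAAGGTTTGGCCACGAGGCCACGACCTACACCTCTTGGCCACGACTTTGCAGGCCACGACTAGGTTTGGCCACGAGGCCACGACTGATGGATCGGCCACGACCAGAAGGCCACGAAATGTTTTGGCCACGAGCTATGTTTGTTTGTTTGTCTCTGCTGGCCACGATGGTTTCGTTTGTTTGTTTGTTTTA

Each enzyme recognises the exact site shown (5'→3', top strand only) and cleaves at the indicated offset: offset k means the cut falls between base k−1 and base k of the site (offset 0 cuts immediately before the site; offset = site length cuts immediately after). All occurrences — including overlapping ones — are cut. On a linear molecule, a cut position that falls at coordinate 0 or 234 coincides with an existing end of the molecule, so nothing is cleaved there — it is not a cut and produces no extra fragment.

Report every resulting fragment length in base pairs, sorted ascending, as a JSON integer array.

Scan for sites:
  VbrX (GGCCACGA, off=7): starts [9, 18, 52, 60, 80, 95, 111, 119, 137, 151, 167, 201] → cuts [16, 25, 59, 67, 87, 102, 118, 126, 144, 158, 174, 208]
  SqiVI (GTTT, off=0): starts [5, 32, 37, 41, 48, 107, 162, 180, 184, 188, 211, 216, 220, 224, 228] → cuts [5, 32, 37, 41, 48, 107, 162, 180, 184, 188, 211, 216, 220, 224, 228]

Pooled cuts: [5, 16, 25, 32, 37, 41, 48, 59, 67, 87, 102, 107, 118, 126, 144, 158, 162, 174, 180, 184, 188, 208, 211, 216, 220, 224, 228]

Fragment lengths:
  [0,5): 5 bp
  [5,16): 11 bp
  [16,25): 9 bp
  [25,32): 7 bp
  [32,37): 5 bp
  [37,41): 4 bp
  [41,48): 7 bp
  [48,59): 11 bp
  [59,67): 8 bp
  [67,87): 20 bp
  [87,102): 15 bp
  [102,107): 5 bp
  [107,118): 11 bp
  [118,126): 8 bp
  [126,144): 18 bp
  [144,158): 14 bp
  [158,162): 4 bp
  [162,174): 12 bp
  [174,180): 6 bp
  [180,184): 4 bp
  [184,188): 4 bp
  [188,208): 20 bp
  [208,211): 3 bp
  [211,216): 5 bp
  [216,220): 4 bp
  [220,224): 4 bp
  [224,228): 4 bp
  [228,234): 6 bp

[3,4,4,4,4,4,4,4,5,5,5,5,6,6,7,7,8,8,9,11,11,11,12,14,15,18,20,20]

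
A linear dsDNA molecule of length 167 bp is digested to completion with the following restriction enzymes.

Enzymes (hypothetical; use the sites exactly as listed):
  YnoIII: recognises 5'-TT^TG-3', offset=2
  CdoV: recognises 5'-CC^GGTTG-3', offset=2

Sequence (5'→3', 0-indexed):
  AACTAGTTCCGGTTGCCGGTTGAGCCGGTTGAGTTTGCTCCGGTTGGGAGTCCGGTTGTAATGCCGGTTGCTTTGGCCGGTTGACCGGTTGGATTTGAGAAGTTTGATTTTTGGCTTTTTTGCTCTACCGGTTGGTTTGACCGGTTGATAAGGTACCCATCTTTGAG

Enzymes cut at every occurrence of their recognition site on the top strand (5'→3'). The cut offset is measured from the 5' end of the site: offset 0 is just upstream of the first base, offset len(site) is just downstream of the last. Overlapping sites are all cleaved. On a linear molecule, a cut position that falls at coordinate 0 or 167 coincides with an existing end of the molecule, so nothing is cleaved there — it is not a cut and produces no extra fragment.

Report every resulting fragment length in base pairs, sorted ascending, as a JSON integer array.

Scan for sites:
  YnoIII TTTG/2: at [33, 71, 93, 102, 109, 118, 135, 161] ⇒ [35, 73, 95, 104, 111, 120, 137, 163]
  CdoV CCGGTTG/2: at [8, 15, 24, 39, 51, 63, 76, 84, 127, 140] ⇒ [10, 17, 26, 41, 53, 65, 78, 86, 129, 142]

All cut coordinates (distinct, sorted): [10, 17, 26, 35, 41, 53, 65, 73, 78, 86, 95, 104, 111, 120, 129, 137, 142, 163]

Fragment lengths:
  [0,10): 10 bp
  [10,17): 7 bp
  [17,26): 9 bp
  [26,35): 9 bp
  [35,41): 6 bp
  [41,53): 12 bp
  [53,65): 12 bp
  [65,73): 8 bp
  [73,78): 5 bp
  [78,86): 8 bp
  [86,95): 9 bp
  [95,104): 9 bp
  [104,111): 7 bp
  [111,120): 9 bp
  [120,129): 9 bp
  [129,137): 8 bp
  [137,142): 5 bp
  [142,163): 21 bp
  [163,167): 4 bp

[4,5,5,6,7,7,8,8,8,9,9,9,9,9,9,10,12,12,21]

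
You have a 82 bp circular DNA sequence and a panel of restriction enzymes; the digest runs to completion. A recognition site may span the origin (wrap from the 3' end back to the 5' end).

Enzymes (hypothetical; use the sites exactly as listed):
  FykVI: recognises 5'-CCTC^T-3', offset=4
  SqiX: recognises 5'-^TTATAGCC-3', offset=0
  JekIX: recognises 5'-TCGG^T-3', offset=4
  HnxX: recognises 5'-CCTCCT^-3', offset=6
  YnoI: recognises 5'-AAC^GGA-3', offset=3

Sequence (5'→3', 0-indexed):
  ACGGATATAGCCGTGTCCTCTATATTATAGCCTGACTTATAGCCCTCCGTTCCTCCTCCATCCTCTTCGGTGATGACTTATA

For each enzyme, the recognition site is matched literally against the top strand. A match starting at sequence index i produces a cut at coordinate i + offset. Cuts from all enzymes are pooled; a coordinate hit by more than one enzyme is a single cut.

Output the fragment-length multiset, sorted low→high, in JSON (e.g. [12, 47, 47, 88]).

[4,5,8,12,14,18,21]

Site scan:
  FykVI CCTCT/4: at [16, 61] ⇒ [20, 65]
  SqiX TTATAGCC/0: at [24, 36] ⇒ [24, 36]
  JekIX TCGGT/4: at [66] ⇒ [70]
  HnxX CCTCCT/6: at [51] ⇒ [57]
  YnoI AACGGA/3: at [81] ⇒ [2]

All cut coordinates (distinct, sorted): [2, 20, 24, 36, 57, 65, 70]

Fragments:
  2→20: 18 bp
  20→24: 4 bp
  24→36: 12 bp
  36→57: 21 bp
  57→65: 8 bp
  65→70: 5 bp
  70→2 (wrap): 82-70+2 = 14 bp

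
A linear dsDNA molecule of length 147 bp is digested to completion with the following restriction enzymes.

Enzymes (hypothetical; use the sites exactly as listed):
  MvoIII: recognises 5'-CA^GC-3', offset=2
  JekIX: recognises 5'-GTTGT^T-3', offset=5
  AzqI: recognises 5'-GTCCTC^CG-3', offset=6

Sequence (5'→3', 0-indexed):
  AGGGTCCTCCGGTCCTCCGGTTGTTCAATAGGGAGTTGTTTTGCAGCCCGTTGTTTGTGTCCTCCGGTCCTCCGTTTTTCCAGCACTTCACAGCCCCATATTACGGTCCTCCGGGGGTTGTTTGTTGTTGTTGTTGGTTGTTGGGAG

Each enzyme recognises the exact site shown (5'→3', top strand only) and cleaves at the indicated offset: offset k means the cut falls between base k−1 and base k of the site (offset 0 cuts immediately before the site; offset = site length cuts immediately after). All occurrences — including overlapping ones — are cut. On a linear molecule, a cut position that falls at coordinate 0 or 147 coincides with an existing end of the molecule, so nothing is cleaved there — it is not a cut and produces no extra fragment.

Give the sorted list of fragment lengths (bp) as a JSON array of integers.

[3,3,6,6,7,7,7,8,8,9,9,10,10,10,10,15,19]

Per-enzyme occurrences:
  MvoIII CAGC/2: at [43, 80, 90] ⇒ [45, 82, 92]
  JekIX GTTGTT/5: at [19, 34, 49, 116, 123, 126, 129, 136] ⇒ [24, 39, 54, 121, 128, 131, 134, 141]
  AzqI GTCCTCCG/6: at [3, 11, 58, 66, 105] ⇒ [9, 17, 64, 72, 111]

All cut coordinates (distinct, sorted): [9, 17, 24, 39, 45, 54, 64, 72, 82, 92, 111, 121, 128, 131, 134, 141]

Fragments:
  [0,9): 9 bp
  [9,17): 8 bp
  [17,24): 7 bp
  [24,39): 15 bp
  [39,45): 6 bp
  [45,54): 9 bp
  [54,64): 10 bp
  [64,72): 8 bp
  [72,82): 10 bp
  [82,92): 10 bp
  [92,111): 19 bp
  [111,121): 10 bp
  [121,128): 7 bp
  [128,131): 3 bp
  [131,134): 3 bp
  [134,141): 7 bp
  [141,147): 6 bp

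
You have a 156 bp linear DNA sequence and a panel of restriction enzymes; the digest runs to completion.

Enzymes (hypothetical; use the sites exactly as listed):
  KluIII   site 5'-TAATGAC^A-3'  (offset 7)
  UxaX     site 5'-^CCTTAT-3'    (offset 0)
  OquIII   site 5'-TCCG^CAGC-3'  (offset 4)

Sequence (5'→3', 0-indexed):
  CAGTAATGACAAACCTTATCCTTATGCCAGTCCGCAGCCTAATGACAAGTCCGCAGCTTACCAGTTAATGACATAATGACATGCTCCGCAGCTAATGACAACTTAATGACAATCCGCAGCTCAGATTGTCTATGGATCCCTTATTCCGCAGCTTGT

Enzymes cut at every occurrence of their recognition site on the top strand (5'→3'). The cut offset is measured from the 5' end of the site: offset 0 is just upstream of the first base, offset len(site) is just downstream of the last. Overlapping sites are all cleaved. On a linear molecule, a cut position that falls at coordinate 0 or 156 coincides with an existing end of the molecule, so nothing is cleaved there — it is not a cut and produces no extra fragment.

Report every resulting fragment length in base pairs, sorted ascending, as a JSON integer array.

[3,6,6,7,8,8,8,10,10,11,11,12,15,19,22]

Per-enzyme occurrences:
  KluIII (TAATGACA, off=7): starts [3, 39, 65, 73, 92, 103] → cuts [10, 46, 72, 80, 99, 110]
  UxaX (CCTTAT, off=0): starts [13, 19, 138] → cuts [13, 19, 138]
  OquIII (TCCGCAGC, off=4): starts [30, 49, 84, 112, 144] → cuts [34, 53, 88, 116, 148]

Pooled cuts: [10, 13, 19, 34, 46, 53, 72, 80, 88, 99, 110, 116, 138, 148]

Fragments:
  [0,10): 10 bp
  [10,13): 3 bp
  [13,19): 6 bp
  [19,34): 15 bp
  [34,46): 12 bp
  [46,53): 7 bp
  [53,72): 19 bp
  [72,80): 8 bp
  [80,88): 8 bp
  [88,99): 11 bp
  [99,110): 11 bp
  [110,116): 6 bp
  [116,138): 22 bp
  [138,148): 10 bp
  [148,156): 8 bp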